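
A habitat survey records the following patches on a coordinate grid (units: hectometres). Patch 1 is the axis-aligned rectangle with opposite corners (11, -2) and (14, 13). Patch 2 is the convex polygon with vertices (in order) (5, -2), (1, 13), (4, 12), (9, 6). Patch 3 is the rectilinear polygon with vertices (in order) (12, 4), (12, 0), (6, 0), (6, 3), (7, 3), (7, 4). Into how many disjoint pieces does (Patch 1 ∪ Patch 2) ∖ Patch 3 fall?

2

(Patch 1 ∪ Patch 2) ∖ Patch 3 splits into 2 disjoint pieces (area 41, area 49.5).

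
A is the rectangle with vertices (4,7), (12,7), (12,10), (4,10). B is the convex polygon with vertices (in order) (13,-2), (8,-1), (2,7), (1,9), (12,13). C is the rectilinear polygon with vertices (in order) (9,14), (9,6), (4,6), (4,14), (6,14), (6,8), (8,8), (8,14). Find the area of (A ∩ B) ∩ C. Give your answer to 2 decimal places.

The region (A ∩ B) ∩ C is the polygon with vertices (4,10), (6,10), (6,8), (8,8), (8,10), (9,10), (9,7), (4,7).
By the shoelace formula its area is 11.00.

11.00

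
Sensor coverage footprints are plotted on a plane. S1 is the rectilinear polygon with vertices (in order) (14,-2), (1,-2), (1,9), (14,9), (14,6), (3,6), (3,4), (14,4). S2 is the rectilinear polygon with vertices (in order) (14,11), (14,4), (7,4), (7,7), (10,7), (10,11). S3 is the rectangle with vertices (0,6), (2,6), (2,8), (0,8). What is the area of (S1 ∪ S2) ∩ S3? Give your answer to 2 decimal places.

The region (S1 ∪ S2) ∩ S3 is the polygon with vertices (1,8), (2,8), (2,6), (1,6).
By the shoelace formula its area is 2.00.

2.00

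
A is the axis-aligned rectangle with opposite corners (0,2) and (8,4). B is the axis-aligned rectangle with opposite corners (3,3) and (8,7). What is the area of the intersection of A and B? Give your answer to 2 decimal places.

|A∩B|: x∈[3,8], y∈[3,4] → 5·1 = 5.

5.00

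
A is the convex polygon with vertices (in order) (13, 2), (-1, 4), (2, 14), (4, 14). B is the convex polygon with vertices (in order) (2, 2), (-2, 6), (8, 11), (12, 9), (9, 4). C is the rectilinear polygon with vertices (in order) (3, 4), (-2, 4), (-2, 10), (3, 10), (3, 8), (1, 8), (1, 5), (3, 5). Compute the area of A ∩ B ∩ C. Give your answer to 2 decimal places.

6.76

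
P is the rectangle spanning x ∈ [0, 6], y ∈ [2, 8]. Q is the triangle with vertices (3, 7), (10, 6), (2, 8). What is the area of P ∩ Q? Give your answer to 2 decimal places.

The intersection is the polygon with vertices (6,6.571), (3,7), (2,8), (6,7).
By the shoelace formula its area is 2.14.

2.14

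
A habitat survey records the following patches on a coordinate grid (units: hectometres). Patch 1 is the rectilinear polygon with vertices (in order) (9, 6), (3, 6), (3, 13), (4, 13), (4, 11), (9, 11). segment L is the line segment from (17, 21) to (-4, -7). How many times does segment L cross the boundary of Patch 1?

2

The segment meets the boundary at (9,10.333), (5.75,6).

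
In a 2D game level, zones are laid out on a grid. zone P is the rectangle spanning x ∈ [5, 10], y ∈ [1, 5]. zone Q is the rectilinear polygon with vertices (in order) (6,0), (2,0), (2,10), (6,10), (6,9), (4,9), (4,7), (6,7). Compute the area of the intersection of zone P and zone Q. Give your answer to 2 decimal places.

The intersection is the polygon with vertices (5,1), (5,5), (6,5), (6,1).
By the shoelace formula its area is 4.00.

4.00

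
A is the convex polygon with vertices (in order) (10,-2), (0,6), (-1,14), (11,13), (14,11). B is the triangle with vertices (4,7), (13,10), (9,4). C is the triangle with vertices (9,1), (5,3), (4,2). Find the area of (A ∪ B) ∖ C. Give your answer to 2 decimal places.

|A ∪ B| = 150.
|(A ∪ B) ∩ C| = 2.6444.
|(A ∪ B) ∖ C| = 150 − 2.6444 = 147.36.

147.36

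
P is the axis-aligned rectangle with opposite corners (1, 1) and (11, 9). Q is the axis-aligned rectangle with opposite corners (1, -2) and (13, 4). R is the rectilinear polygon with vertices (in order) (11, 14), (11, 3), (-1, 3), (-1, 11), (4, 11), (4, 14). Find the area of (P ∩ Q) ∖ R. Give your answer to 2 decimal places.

|P ∩ Q| = 30.
|(P ∩ Q) ∩ R| = 10.
|(P ∩ Q) ∖ R| = 30 − 10 = 20.00.

20.00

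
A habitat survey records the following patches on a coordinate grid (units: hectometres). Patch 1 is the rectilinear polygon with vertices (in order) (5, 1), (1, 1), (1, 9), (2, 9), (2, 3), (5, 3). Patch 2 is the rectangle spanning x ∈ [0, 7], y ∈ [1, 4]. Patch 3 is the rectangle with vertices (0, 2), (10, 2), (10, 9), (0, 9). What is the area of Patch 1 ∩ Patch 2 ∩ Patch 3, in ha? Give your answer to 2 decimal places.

5.00

The intersection is the polygon with vertices (1,4), (2,4), (2,3), (5,3), (5,2), (1,2).
By the shoelace formula its area is 5.00.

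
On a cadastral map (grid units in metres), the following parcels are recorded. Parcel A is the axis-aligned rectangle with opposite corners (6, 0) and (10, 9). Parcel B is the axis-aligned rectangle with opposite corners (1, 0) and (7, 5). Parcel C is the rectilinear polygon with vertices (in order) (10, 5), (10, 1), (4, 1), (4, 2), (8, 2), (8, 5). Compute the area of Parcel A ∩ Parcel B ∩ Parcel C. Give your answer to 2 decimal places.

The intersection is the polygon with vertices (7,1), (6,1), (6,2), (7,2).
By the shoelace formula its area is 1.00.

1.00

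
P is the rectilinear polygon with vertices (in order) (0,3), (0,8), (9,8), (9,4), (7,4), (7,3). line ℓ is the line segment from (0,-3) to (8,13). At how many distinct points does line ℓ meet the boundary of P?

The segment meets the boundary at (5.5,8), (3,3).

2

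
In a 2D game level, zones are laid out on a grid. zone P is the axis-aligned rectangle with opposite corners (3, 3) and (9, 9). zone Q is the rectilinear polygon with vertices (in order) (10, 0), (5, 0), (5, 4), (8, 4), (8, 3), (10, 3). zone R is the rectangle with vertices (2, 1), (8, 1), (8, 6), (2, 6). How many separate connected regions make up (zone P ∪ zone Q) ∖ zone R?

(zone P ∪ zone Q) ∖ zone R is a single connected region.

1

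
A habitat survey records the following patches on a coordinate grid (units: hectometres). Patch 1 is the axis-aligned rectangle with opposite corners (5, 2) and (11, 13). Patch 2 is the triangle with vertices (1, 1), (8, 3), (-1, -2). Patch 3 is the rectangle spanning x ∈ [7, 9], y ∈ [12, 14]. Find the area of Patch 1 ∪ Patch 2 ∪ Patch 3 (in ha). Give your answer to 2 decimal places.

75.69

By inclusion–exclusion:
Individual areas: |Patch 1| = 66, |Patch 2| = 8.5, |Patch 3| = 4.
|Patch 1∩Patch 2| = 0.8143.
|Patch 1∩Patch 3|: x∈[7,9], y∈[12,13] → 2·1 = 2.
|Patch 2∩Patch 3| = 0.
|Patch 1∩Patch 2∩Patch 3| = 0.
|Patch 1 ∪ Patch 2 ∪ Patch 3| = 78.5 − 2.8143 + 0 = 75.69.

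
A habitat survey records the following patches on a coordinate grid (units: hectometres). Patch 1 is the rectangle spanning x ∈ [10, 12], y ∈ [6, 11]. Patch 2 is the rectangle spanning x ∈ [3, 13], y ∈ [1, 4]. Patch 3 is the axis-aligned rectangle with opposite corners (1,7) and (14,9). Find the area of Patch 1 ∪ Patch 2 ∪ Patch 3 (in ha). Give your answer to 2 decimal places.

62.00

By inclusion–exclusion:
Individual areas: |Patch 1| = 10, |Patch 2| = 30, |Patch 3| = 26.
|Patch 1∩Patch 2| = 0 (no overlap).
|Patch 1∩Patch 3|: x∈[10,12], y∈[7,9] → 2·2 = 4.
|Patch 2∩Patch 3| = 0 (no overlap).
|Patch 1∩Patch 2∩Patch 3| = 0.
|Patch 1 ∪ Patch 2 ∪ Patch 3| = 66 − 4 + 0 = 62.00.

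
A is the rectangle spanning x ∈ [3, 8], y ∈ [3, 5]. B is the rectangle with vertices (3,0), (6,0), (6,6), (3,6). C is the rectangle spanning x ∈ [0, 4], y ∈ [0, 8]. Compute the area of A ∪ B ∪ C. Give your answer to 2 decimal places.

By inclusion–exclusion:
Individual areas: |A| = 10, |B| = 18, |C| = 32.
|A∩B|: x∈[3,6], y∈[3,5] → 3·2 = 6.
|A∩C|: x∈[3,4], y∈[3,5] → 1·2 = 2.
|B∩C|: x∈[3,4], y∈[0,6] → 1·6 = 6.
|A∩B∩C| = 2.
|A ∪ B ∪ C| = 60 − 14 + 2 = 48.00.

48.00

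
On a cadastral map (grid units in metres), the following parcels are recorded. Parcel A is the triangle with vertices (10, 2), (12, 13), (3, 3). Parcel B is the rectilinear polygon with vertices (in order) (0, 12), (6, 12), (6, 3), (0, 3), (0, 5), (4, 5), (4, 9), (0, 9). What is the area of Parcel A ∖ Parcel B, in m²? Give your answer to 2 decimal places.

|Parcel A| = 39.5, |Parcel A∩Parcel B| = 5.
|Parcel A ∖ Parcel B| = |Parcel A| − |Parcel A∩Parcel B| = 39.5 − 5 = 34.50.

34.50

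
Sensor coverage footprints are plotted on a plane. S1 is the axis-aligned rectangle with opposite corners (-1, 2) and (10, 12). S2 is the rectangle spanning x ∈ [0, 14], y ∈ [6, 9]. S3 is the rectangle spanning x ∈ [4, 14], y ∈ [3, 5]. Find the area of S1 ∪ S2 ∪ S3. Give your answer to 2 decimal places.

130.00

By inclusion–exclusion:
Individual areas: |S1| = 110, |S2| = 42, |S3| = 20.
|S1∩S2|: x∈[0,10], y∈[6,9] → 10·3 = 30.
|S1∩S3|: x∈[4,10], y∈[3,5] → 6·2 = 12.
|S2∩S3| = 0 (no overlap).
|S1∩S2∩S3| = 0.
|S1 ∪ S2 ∪ S3| = 172 − 42 + 0 = 130.00.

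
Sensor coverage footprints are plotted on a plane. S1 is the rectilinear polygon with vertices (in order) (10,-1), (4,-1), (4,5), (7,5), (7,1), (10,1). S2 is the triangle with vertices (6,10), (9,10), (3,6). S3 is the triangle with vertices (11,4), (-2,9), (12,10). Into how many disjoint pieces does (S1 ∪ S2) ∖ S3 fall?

(S1 ∪ S2) ∖ S3 splits into 3 disjoint pieces (area 24, area 0.9985, area 0.2141).

3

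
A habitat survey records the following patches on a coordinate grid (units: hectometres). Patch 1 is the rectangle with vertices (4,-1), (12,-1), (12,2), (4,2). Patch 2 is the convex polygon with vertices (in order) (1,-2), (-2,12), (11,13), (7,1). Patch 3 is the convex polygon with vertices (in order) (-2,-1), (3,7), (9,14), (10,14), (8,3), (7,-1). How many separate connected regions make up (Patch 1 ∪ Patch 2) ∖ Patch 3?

4

(Patch 1 ∪ Patch 2) ∖ Patch 3 splits into 4 disjoint pieces (area 13.875, area 1.1071, area 45.7807, area 4.5546).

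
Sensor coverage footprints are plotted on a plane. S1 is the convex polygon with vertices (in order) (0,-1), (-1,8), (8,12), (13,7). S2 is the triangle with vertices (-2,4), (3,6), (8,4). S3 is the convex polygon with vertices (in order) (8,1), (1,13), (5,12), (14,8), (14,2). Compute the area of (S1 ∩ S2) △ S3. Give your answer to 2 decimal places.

|S1 ∩ S2| = 9.6005.
|(S1 ∩ S2) ∩ S3| = 0.7989.
|(S1 ∩ S2) △ S3| = 9.6005 + 82 − 1.5978 = 90.00.

90.00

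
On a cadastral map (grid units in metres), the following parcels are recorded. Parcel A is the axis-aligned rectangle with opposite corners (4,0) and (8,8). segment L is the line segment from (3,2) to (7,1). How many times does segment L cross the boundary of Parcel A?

1

The segment meets the boundary at (4,1.75).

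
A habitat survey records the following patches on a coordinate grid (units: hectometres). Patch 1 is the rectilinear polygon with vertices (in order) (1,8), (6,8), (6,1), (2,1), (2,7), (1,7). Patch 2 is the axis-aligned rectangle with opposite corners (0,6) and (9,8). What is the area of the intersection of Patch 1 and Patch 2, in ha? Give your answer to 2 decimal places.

9.00

The intersection is the polygon with vertices (6,8), (6,6), (2,6), (2,7), (1,7), (1,8).
By the shoelace formula its area is 9.00.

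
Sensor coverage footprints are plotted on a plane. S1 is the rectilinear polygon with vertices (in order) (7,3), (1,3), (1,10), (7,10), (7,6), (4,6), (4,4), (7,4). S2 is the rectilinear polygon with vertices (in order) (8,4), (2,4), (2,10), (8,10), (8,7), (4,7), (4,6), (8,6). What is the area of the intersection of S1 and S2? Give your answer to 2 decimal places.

21.00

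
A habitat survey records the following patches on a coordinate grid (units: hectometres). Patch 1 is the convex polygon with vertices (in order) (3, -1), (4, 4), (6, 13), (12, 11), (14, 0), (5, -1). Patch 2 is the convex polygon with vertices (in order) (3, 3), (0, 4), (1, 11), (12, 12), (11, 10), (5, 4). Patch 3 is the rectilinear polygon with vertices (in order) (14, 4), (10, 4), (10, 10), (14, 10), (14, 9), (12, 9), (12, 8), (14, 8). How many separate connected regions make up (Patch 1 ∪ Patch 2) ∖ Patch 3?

2

(Patch 1 ∪ Patch 2) ∖ Patch 3 splits into 2 disjoint pieces (area 125.7301, area 0.4545).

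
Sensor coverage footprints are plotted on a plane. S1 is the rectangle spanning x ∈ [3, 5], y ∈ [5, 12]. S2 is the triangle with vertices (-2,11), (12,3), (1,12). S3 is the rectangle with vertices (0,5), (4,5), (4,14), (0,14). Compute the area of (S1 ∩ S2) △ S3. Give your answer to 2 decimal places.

|S1 ∩ S2| = 3.9481.
|(S1 ∩ S2) ∩ S3| = 2.0974.
|(S1 ∩ S2) △ S3| = 3.9481 + 36 − 4.1948 = 35.75.

35.75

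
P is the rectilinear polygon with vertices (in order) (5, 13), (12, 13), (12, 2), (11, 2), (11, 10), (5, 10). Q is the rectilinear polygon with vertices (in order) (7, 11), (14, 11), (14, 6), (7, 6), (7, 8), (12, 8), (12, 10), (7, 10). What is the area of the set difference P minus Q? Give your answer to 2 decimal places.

|P| = 29, |P∩Q| = 7.
|P ∖ Q| = |P| − |P∩Q| = 29 − 7 = 22.00.

22.00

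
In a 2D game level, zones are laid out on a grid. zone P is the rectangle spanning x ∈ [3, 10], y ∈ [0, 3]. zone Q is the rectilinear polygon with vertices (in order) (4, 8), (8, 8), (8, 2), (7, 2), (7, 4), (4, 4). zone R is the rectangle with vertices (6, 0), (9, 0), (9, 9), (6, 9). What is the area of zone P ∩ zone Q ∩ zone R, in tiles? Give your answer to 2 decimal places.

The intersection is the polygon with vertices (8,2), (7,2), (7,3), (8,3).
By the shoelace formula its area is 1.00.

1.00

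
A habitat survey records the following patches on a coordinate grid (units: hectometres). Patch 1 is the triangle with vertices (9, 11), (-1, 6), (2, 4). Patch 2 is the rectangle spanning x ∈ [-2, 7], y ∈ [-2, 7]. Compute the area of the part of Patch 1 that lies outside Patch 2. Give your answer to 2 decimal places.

8.00

|Patch 1| = 17.5, |Patch 1∩Patch 2| = 9.5.
|Patch 1 ∖ Patch 2| = |Patch 1| − |Patch 1∩Patch 2| = 17.5 − 9.5 = 8.00.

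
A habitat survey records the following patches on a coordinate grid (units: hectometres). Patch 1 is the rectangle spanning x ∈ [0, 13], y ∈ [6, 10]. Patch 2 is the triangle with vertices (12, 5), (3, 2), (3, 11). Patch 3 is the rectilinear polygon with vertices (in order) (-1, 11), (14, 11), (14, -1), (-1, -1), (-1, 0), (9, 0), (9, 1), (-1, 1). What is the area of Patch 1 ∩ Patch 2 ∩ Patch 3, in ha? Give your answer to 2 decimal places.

The intersection is the polygon with vertices (10.5,6), (3,6), (3,10), (4.5,10).
By the shoelace formula its area is 18.00.

18.00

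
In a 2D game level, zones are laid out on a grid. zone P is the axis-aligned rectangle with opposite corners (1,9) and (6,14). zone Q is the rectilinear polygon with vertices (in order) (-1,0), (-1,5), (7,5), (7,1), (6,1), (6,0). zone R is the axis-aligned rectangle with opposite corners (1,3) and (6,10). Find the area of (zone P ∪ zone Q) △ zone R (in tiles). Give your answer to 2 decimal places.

69.00

|zone P ∪ zone Q| = 64.
|(zone P ∪ zone Q) ∩ zone R| = 15.
|(zone P ∪ zone Q) △ zone R| = 64 + 35 − 30 = 69.00.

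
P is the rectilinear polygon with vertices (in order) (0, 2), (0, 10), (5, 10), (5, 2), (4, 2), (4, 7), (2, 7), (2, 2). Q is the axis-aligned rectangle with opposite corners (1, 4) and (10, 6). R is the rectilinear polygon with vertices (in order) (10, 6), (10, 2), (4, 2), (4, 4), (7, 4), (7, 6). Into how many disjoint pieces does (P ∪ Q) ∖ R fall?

1

(P ∪ Q) ∖ R is a single connected region.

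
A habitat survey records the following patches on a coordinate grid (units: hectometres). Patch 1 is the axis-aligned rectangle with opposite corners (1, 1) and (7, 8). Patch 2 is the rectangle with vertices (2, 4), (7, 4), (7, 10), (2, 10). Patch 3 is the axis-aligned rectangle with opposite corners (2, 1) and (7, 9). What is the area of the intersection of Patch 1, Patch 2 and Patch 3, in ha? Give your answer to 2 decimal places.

20.00

The intersection is the polygon with vertices (2,4), (2,8), (7,8), (7,4).
By the shoelace formula its area is 20.00.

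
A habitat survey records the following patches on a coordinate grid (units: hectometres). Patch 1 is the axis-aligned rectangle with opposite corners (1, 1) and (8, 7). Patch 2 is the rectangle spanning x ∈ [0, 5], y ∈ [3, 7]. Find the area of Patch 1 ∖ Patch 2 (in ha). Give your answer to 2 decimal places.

26.00

|Patch 1∩Patch 2|: x∈[1,5], y∈[3,7] → 4·4 = 16.
|Patch 1| = 42.
|Patch 1 ∖ Patch 2| = |Patch 1| − |Patch 1∩Patch 2| = 42 − 16 = 26.00.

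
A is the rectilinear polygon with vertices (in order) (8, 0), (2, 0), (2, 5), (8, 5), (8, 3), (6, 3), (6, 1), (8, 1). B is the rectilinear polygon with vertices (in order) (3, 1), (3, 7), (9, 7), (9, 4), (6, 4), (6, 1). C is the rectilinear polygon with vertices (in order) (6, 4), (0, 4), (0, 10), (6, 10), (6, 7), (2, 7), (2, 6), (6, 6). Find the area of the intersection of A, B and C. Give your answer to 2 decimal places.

3.00

The intersection is the polygon with vertices (3,5), (6,5), (6,4), (3,4).
By the shoelace formula its area is 3.00.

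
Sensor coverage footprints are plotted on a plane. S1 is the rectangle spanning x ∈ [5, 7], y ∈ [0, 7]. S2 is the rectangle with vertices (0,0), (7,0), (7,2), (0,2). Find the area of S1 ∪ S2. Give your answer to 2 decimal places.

24.00

By inclusion–exclusion:
Individual areas: |S1| = 14, |S2| = 14.
|S1∩S2|: x∈[5,7], y∈[0,2] → 2·2 = 4.
|S1 ∪ S2| = 28 − 4 = 24.00.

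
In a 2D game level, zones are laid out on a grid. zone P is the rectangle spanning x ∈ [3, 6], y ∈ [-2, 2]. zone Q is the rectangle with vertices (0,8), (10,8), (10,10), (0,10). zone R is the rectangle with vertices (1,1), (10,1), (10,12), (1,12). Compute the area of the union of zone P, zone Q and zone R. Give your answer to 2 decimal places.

By inclusion–exclusion:
Individual areas: |zone P| = 12, |zone Q| = 20, |zone R| = 99.
|zone P∩zone Q| = 0 (no overlap).
|zone P∩zone R|: x∈[3,6], y∈[1,2] → 3·1 = 3.
|zone Q∩zone R|: x∈[1,10], y∈[8,10] → 9·2 = 18.
|zone P∩zone Q∩zone R| = 0.
|zone P ∪ zone Q ∪ zone R| = 131 − 21 + 0 = 110.00.

110.00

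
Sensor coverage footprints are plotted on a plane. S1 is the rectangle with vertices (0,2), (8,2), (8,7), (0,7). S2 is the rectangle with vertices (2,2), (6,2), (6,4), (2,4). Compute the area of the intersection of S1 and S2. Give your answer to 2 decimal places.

8.00

|S1∩S2|: x∈[2,6], y∈[2,4] → 4·2 = 8.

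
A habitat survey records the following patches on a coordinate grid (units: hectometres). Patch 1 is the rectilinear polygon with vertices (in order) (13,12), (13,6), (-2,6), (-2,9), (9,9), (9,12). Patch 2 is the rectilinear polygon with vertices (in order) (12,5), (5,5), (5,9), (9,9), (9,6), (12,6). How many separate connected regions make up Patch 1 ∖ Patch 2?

2

Patch 1 ∖ Patch 2 splits into 2 disjoint pieces (area 24, area 21).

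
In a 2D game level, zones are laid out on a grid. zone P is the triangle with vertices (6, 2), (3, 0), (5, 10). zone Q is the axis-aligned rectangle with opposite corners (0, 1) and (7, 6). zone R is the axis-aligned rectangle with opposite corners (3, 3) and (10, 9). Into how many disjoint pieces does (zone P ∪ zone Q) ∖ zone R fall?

2

(zone P ∪ zone Q) ∖ zone R splits into 2 disjoint pieces (area 23.65, area 0.1625).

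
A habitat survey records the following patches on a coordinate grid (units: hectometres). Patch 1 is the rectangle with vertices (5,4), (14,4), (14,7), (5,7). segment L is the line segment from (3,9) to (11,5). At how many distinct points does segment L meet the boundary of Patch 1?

The segment meets the boundary at (7,7).

1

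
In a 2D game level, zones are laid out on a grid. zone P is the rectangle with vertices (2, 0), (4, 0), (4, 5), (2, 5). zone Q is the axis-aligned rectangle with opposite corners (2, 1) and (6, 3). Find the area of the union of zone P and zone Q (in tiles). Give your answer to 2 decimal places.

14.00

By inclusion–exclusion:
Individual areas: |zone P| = 10, |zone Q| = 8.
|zone P∩zone Q|: x∈[2,4], y∈[1,3] → 2·2 = 4.
|zone P ∪ zone Q| = 18 − 4 = 14.00.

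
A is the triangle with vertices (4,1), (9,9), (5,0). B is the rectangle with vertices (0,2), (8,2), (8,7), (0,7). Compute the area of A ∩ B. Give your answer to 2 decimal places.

4.05

The intersection is the polygon with vertices (7.75,7), (8,7), (8,6.75), (5.889,2), (4.625,2).
By the shoelace formula its area is 4.05.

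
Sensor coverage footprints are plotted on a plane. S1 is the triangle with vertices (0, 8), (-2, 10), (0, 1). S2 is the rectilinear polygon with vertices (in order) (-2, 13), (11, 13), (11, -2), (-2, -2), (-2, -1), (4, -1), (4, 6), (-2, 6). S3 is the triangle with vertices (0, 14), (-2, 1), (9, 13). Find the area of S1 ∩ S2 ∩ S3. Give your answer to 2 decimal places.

2.50

The intersection is the polygon with vertices (0,6), (-1.111,6), (-1.182,6.318), (-0.8,8.8), (0,8).
By the shoelace formula its area is 2.50.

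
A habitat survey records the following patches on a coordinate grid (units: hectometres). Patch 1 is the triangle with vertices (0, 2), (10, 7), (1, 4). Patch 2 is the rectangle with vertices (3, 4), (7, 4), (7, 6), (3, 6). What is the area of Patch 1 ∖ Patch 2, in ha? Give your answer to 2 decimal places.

|Patch 1| = 7.5, |Patch 1∩Patch 2| = 3.0833.
|Patch 1 ∖ Patch 2| = |Patch 1| − |Patch 1∩Patch 2| = 7.5 − 3.0833 = 4.42.

4.42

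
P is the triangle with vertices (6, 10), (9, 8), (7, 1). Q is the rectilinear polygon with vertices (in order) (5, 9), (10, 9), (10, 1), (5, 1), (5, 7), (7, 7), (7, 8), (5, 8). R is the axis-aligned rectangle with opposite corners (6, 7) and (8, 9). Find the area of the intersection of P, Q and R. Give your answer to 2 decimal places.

2.75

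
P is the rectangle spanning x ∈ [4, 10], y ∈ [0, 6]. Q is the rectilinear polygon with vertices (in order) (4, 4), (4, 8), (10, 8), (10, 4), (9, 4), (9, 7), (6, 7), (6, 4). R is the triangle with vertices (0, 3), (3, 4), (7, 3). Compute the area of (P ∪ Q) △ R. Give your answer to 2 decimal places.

|P ∪ Q| = 45.
|(P ∪ Q) ∩ R| = 1.125.
|(P ∪ Q) △ R| = 45 + 3.5 − 2.25 = 46.25.

46.25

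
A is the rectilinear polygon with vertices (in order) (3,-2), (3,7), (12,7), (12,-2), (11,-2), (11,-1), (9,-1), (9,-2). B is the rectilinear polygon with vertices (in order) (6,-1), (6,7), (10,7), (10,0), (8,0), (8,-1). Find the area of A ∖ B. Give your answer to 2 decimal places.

49.00

|A| = 79, |A∩B| = 30.
|A ∖ B| = |A| − |A∩B| = 79 − 30 = 49.00.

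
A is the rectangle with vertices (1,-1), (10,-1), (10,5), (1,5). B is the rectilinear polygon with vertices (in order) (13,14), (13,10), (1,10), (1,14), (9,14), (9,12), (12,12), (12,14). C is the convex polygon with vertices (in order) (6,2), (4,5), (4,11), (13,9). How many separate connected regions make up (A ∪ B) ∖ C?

(A ∪ B) ∖ C splits into 2 disjoint pieces (area 46.5, area 39.75).

2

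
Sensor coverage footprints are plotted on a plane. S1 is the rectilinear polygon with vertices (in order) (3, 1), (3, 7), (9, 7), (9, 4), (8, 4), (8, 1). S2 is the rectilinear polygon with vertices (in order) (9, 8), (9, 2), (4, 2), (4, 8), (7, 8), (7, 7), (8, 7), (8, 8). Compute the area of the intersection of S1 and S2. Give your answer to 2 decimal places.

23.00

The intersection is the polygon with vertices (7,7), (8,7), (9,7), (9,4), (8,4), (8,2), (4,2), (4,7).
By the shoelace formula its area is 23.00.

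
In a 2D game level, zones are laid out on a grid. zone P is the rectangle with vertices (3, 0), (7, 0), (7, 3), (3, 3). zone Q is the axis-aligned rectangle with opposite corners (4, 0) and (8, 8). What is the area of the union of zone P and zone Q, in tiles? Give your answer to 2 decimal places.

35.00

By inclusion–exclusion:
Individual areas: |zone P| = 12, |zone Q| = 32.
|zone P∩zone Q|: x∈[4,7], y∈[0,3] → 3·3 = 9.
|zone P ∪ zone Q| = 44 − 9 = 35.00.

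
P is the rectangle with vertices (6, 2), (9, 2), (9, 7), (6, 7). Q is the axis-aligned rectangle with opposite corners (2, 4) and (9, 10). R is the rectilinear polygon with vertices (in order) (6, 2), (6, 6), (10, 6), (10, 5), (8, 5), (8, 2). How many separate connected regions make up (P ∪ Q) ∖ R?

(P ∪ Q) ∖ R splits into 2 disjoint pieces (area 3, area 36).

2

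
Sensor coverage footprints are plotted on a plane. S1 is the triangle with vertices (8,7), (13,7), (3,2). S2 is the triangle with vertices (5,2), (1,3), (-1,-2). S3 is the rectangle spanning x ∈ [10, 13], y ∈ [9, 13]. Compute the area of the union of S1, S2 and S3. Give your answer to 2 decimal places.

By inclusion–exclusion:
Individual areas: |S1| = 12.5, |S2| = 11, |S3| = 12.
|S1∩S2| = 0.0667.
|S1∩S3| = 0.
|S2∩S3| = 0.
|S1∩S2∩S3| = 0.
|S1 ∪ S2 ∪ S3| = 35.5 − 0.0667 + 0 = 35.43.

35.43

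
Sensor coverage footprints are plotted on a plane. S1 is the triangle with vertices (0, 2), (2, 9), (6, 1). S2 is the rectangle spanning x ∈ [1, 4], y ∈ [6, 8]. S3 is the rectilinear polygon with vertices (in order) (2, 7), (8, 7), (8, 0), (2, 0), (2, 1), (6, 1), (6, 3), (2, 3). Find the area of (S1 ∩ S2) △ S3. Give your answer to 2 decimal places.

34.64

|S1 ∩ S2| = 3.1429.
|(S1 ∩ S2) ∩ S3| = 1.25.
|(S1 ∩ S2) △ S3| = 3.1429 + 34 − 2.5 = 34.64.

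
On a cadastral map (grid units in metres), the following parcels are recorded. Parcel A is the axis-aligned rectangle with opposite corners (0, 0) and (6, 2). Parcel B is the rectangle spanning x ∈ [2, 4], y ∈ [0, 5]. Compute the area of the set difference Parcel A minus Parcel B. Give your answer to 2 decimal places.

8.00

|Parcel A∩Parcel B|: x∈[2,4], y∈[0,2] → 2·2 = 4.
|Parcel A| = 12.
|Parcel A ∖ Parcel B| = |Parcel A| − |Parcel A∩Parcel B| = 12 − 4 = 8.00.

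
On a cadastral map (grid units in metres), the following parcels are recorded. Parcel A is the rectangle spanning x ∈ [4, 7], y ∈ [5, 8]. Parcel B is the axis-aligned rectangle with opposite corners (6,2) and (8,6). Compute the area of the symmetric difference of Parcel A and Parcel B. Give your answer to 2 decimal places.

15.00

|Parcel A∩Parcel B|: x∈[6,7], y∈[5,6] → 1·1 = 1.
|Parcel A △ Parcel B| = |Parcel A| + |Parcel B| − 2·|Parcel A∩Parcel B| = 9 + 8 − 2 = 15.00.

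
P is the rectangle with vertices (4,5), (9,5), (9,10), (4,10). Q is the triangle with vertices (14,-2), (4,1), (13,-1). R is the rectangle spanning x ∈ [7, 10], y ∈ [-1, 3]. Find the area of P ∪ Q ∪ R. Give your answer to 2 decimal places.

By inclusion–exclusion:
Individual areas: |P| = 25, |Q| = 3.5, |R| = 12.
|P∩Q| = 0.
|P∩R| = 0 (no overlap).
|Q∩R| = 1.05.
|P∩Q∩R| = 0.
|P ∪ Q ∪ R| = 40.5 − 1.05 + 0 = 39.45.

39.45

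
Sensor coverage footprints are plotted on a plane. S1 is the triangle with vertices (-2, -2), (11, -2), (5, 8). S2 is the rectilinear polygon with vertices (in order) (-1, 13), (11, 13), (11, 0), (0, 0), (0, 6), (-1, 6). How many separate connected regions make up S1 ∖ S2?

S1 ∖ S2 is a single connected region.

1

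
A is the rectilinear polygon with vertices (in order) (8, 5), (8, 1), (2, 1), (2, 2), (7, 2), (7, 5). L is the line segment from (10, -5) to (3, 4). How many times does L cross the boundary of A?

The segment meets the boundary at (5.333,1), (4.556,2).

2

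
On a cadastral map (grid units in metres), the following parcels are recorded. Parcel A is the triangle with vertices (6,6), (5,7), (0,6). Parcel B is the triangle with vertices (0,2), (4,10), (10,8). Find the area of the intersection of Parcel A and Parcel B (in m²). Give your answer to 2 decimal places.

The intersection is the polygon with vertices (5,7), (6,6), (2,6), (2.222,6.444).
By the shoelace formula its area is 2.56.

2.56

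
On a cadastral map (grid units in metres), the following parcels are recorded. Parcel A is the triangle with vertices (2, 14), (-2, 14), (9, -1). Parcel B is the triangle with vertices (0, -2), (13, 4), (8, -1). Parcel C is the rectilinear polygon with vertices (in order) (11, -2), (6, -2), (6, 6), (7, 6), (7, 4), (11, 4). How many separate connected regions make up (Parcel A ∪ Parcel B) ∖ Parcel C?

(Parcel A ∪ Parcel B) ∖ Parcel C splits into 3 disjoint pieces (area 26.4935, area 1.0769, area 6.0577).

3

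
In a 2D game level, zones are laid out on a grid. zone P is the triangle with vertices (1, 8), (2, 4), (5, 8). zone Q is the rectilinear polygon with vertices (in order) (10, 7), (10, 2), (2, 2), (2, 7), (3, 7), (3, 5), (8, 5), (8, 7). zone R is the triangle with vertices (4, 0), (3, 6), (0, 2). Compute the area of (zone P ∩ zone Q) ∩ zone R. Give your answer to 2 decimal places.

The region (zone P ∩ zone Q) ∩ zone R is the polygon with vertices (2,4.667), (3,6), (3,5.333), (2,4).
By the shoelace formula its area is 0.67.

0.67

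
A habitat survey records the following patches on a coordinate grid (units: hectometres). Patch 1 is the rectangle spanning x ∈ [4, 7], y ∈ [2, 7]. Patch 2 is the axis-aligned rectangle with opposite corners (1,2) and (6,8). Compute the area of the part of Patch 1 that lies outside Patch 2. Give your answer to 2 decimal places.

|Patch 1∩Patch 2|: x∈[4,6], y∈[2,7] → 2·5 = 10.
|Patch 1| = 15.
|Patch 1 ∖ Patch 2| = |Patch 1| − |Patch 1∩Patch 2| = 15 − 10 = 5.00.

5.00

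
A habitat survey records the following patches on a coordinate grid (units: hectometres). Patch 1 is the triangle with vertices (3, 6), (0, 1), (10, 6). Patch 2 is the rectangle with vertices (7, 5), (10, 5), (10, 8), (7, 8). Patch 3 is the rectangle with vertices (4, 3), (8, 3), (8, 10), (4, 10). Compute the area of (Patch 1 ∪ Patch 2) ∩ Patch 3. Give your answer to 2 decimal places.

10.00

The region (Patch 1 ∪ Patch 2) ∩ Patch 3 is the polygon with vertices (7,6), (7,8), (8,8), (8,5), (4,3), (4,6).
By the shoelace formula its area is 10.00.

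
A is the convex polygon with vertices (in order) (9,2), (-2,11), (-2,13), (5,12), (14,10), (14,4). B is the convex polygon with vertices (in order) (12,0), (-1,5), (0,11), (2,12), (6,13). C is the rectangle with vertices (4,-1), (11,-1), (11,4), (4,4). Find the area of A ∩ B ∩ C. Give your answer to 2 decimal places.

4.95

The intersection is the polygon with vertices (10.753,2.701), (9,2), (6.556,4), (10.154,4).
By the shoelace formula its area is 4.95.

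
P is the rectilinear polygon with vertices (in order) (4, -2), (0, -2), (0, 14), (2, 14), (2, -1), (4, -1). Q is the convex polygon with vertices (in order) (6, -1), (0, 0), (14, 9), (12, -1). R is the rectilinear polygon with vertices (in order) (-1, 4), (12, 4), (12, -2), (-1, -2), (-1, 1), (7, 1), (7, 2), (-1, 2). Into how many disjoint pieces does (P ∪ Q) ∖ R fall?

(P ∪ Q) ∖ R splits into 3 disjoint pieces (area 6.6032, area 20, area 19.4444).

3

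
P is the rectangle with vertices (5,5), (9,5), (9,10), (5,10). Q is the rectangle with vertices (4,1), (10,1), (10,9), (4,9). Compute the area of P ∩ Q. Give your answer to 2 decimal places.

16.00

|P∩Q|: x∈[5,9], y∈[5,9] → 4·4 = 16.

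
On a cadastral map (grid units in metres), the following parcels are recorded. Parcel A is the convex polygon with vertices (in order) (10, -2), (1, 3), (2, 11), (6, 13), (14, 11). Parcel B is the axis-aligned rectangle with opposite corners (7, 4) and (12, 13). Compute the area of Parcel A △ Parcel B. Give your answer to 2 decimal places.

92.33

|Parcel A| = 128.5, |Parcel B| = 45, |Parcel A∩Parcel B| = 40.5865.
|Parcel A △ Parcel B| = |Parcel A| + |Parcel B| − 2·|Parcel A∩Parcel B| = 128.5 + 45 − 81.1731 = 92.33.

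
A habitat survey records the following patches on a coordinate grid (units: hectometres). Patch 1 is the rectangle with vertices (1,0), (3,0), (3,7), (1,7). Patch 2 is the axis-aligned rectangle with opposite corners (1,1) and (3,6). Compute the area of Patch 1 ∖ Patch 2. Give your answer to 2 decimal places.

4.00

|Patch 1∩Patch 2|: x∈[1,3], y∈[1,6] → 2·5 = 10.
|Patch 1| = 14.
|Patch 1 ∖ Patch 2| = |Patch 1| − |Patch 1∩Patch 2| = 14 − 10 = 4.00.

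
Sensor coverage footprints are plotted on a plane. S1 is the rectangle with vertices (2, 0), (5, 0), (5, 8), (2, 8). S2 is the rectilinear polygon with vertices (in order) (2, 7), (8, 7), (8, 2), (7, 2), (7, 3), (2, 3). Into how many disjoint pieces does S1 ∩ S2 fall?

S1 ∩ S2 is a single connected region.

1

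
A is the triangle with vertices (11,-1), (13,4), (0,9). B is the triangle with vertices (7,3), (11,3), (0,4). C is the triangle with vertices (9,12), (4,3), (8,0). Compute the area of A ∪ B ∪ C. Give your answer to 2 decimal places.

By inclusion–exclusion:
Individual areas: |A| = 37.5, |B| = 2, |C| = 25.5.
|A∩B| = 0.9642.
|A∩C| = 10.3636.
|B∩C| = 1.1834.
|A∩B∩C| = 0.6231.
|A ∪ B ∪ C| = 65 − 12.5112 + 0.6231 = 53.11.

53.11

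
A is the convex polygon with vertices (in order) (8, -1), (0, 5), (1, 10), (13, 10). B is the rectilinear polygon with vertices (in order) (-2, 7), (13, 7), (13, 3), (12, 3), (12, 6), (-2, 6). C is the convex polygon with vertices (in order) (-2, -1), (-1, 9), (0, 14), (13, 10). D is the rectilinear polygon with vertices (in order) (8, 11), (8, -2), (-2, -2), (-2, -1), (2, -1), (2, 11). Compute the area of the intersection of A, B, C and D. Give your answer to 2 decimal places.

5.92

The intersection is the polygon with vertices (7.545,6), (2,6), (2,7), (8,7), (8,6.333).
By the shoelace formula its area is 5.92.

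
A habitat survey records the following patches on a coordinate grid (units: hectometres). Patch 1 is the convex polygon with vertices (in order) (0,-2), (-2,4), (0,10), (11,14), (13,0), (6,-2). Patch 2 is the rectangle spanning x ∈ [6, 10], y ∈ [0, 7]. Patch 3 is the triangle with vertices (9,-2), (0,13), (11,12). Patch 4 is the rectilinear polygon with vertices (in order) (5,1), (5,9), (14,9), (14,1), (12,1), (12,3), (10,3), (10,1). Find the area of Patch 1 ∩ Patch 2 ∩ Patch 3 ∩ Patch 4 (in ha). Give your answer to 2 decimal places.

The intersection is the polygon with vertices (10,7), (10,5), (9.429,1), (7.2,1), (6,3), (6,7).
By the shoelace formula its area is 21.66.

21.66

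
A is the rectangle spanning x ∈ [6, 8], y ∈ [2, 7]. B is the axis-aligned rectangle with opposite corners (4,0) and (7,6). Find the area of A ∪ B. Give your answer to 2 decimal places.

24.00

By inclusion–exclusion:
Individual areas: |A| = 10, |B| = 18.
|A∩B|: x∈[6,7], y∈[2,6] → 1·4 = 4.
|A ∪ B| = 28 − 4 = 24.00.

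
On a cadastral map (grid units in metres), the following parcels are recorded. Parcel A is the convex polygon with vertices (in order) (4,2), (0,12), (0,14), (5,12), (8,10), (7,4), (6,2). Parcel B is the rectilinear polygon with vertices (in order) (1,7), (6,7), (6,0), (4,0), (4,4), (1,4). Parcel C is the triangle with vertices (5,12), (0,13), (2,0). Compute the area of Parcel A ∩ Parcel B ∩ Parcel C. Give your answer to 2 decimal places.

The intersection is the polygon with vertices (3.75,7), (3.077,4.308), (2,7).
By the shoelace formula its area is 2.36.

2.36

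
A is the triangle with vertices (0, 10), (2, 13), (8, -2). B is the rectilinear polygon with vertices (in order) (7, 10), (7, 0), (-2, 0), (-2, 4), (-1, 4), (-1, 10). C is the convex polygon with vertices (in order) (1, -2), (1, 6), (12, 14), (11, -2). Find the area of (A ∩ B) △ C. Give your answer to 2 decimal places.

|A ∩ B| = 18.6167.
|(A ∩ B) ∩ C| = 11.3373.
|(A ∩ B) △ C| = 18.6167 + 124 − 22.6747 = 119.94.

119.94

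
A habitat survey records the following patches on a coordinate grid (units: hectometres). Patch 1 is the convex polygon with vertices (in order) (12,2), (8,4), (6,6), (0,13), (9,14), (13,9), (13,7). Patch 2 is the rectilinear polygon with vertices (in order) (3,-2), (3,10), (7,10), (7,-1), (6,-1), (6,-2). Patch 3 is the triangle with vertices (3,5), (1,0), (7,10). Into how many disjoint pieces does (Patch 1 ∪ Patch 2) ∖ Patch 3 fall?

(Patch 1 ∪ Patch 2) ∖ Patch 3 is a single connected region.

1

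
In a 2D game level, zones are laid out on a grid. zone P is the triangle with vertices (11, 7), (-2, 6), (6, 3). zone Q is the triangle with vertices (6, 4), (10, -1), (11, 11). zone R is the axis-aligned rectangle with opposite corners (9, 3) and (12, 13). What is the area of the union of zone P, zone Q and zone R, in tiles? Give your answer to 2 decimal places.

63.26

By inclusion–exclusion:
Individual areas: |zone P| = 23.5, |zone Q| = 26.5, |zone R| = 30.
|zone P∩zone Q| = 6.1663.
|zone P∩zone R| = 1.4462.
|zone Q∩zone R| = 10.5333.
|zone P∩zone Q∩zone R| = 1.4028.
|zone P ∪ zone Q ∪ zone R| = 80 − 18.1458 + 1.4028 = 63.26.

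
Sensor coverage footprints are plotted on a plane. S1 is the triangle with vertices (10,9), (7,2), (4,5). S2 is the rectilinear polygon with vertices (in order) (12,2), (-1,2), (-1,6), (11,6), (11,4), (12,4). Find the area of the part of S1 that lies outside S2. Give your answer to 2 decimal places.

|S1| = 15, |S1∩S2| = 10.1786.
|S1 ∖ S2| = |S1| − |S1∩S2| = 15 − 10.1786 = 4.82.

4.82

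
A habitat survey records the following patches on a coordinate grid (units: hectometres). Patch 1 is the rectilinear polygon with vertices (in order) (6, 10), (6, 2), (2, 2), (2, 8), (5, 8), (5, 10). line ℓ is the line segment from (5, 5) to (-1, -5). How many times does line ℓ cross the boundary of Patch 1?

1

The segment meets the boundary at (3.2,2).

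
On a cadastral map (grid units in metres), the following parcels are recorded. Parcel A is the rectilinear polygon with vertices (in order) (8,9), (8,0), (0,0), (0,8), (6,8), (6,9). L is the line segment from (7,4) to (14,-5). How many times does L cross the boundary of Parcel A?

The segment meets the boundary at (8,2.714).

1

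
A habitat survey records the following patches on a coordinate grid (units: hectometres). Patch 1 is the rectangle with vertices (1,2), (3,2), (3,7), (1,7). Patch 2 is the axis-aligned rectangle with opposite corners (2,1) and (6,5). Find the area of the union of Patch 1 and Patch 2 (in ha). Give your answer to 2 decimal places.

By inclusion–exclusion:
Individual areas: |Patch 1| = 10, |Patch 2| = 16.
|Patch 1∩Patch 2|: x∈[2,3], y∈[2,5] → 1·3 = 3.
|Patch 1 ∪ Patch 2| = 26 − 3 = 23.00.

23.00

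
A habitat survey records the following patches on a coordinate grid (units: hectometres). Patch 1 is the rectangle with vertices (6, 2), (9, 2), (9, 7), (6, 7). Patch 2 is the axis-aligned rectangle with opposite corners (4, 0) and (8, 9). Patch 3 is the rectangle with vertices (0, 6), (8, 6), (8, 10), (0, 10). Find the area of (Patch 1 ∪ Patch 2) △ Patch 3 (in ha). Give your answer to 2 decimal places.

49.00

|Patch 1 ∪ Patch 2| = 41.
|(Patch 1 ∪ Patch 2) ∩ Patch 3| = 12.
|(Patch 1 ∪ Patch 2) △ Patch 3| = 41 + 32 − 24 = 49.00.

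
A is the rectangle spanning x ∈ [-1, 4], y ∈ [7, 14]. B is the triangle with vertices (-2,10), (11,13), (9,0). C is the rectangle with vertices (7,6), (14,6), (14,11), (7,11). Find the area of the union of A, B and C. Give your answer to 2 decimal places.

By inclusion–exclusion:
Individual areas: |A| = 35, |B| = 81.5, |C| = 35.
|A∩B| = 16.6339.
|A∩C| = 0 (no overlap).
|B∩C| = 16.5385.
|A∩B∩C| = 0.
|A ∪ B ∪ C| = 151.5 − 33.1724 + 0 = 118.33.

118.33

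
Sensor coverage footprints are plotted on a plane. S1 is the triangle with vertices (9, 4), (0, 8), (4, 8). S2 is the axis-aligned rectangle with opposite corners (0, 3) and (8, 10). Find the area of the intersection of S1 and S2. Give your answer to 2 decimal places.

The intersection is the polygon with vertices (0,8), (4,8), (8,4.8), (8,4.444).
By the shoelace formula its area is 7.82.

7.82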